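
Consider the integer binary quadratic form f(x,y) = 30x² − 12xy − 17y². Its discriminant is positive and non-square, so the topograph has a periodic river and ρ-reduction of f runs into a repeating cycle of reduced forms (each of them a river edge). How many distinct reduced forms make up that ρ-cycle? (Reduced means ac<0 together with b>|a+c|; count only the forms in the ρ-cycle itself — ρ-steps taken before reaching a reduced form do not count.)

D = 2184, ⌊√D⌋ = 46
descent: ρ → (-17,46,1)  [lands on river]
river: ρ → (1,46,-17)
river: ρ → (-17,22,25)
river: ρ → (25,28,-14)
river: ρ → (-14,28,25)
river: ρ → (25,22,-17)
ρ-cycle length = 6 (tail of 1 descent step not counted)

6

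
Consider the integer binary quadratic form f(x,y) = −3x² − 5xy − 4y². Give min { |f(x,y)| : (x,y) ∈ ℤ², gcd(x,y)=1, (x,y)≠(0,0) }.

translate: b→-1 (≡5 mod 6), so (3,5,4)→(3,-1,2)
flip: (3,-1,2)→(2,1,3)
reduced (well bottom): (2,1,3) with a≤c, −a<b≤a
well minimum |f| = |-2| = 2 (negative-definite)

2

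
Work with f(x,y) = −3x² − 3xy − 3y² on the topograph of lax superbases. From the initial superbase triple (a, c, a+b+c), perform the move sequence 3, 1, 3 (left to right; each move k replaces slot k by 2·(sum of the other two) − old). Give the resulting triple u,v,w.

start (-3,-3,-9) = (f(1,0),f(0,1),f(1,1))
replace slot 3: 2·((-3)+(-3)) − (-9) = -3 → (-3,-3,-3)
replace slot 1: 2·((-3)+(-3)) − (-3) = -9 → (-9,-3,-3)
replace slot 3: 2·((-9)+(-3)) − (-3) = -21 → (-9,-3,-21)

-9,-3,-21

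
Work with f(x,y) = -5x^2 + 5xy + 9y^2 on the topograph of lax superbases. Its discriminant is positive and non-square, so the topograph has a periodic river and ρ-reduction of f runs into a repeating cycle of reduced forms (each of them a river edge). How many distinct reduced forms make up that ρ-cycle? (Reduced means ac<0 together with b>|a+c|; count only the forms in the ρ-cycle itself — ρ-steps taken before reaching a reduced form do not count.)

D = 205, ⌊√D⌋ = 14
river: ρ → (9,13,-1)
river: ρ → (-1,13,9)
river: ρ → (9,5,-5)
river: ρ → (-5,5,9)
ρ-cycle length = 4 (tail of 0 descent steps not counted)

4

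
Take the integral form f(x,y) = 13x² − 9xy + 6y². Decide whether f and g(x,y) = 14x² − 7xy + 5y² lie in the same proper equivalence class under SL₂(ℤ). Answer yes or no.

D₁ = -231, D₂ = -231
f: flip: (13,-9,6)→(6,9,13)
f: translate: b→-3 (≡9 mod 12), so (6,9,13)→(6,-3,10)
f: reduced (well bottom): (6,-3,10) with a≤c, −a<b≤a
g: flip: (14,-7,5)→(5,7,14)
g: translate: b→-3 (≡7 mod 10), so (5,7,14)→(5,-3,12)
g: reduced (well bottom): (5,-3,12) with a≤c, −a<b≤a
reduced forms (6, -3, 10) vs (5, -3, 12) ⇒ inequivalent

no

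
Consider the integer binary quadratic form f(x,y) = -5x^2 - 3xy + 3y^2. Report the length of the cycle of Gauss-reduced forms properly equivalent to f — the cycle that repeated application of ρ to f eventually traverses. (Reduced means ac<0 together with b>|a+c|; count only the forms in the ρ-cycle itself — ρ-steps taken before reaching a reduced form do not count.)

D = 69, ⌊√D⌋ = 8
descent: ρ → (3,3,-5)  [lands on river]
river: ρ → (-5,7,1)
river: ρ → (1,7,-5)
river: ρ → (-5,3,3)
ρ-cycle length = 4 (tail of 1 descent step not counted)

4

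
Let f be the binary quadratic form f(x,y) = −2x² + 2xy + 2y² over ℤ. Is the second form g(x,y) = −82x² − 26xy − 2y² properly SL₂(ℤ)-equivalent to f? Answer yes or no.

D₁ = 20, D₂ = 20
river cycle of f (length 2): (2, 2, -2), (-2, 2, 2)
river cycle of g (length 2): (-2, 2, 2), (2, 2, -2)
cycles coincide ⇒ equivalent

yes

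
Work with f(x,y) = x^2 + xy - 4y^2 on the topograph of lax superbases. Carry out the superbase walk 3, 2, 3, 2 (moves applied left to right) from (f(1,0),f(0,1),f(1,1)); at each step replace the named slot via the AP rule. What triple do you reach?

start (1,-4,-2) = (f(1,0),f(0,1),f(1,1))
replace slot 3: 2·(1+(-4)) − (-2) = -4 → (1,-4,-4)
replace slot 2: 2·(1+(-4)) − (-4) = -2 → (1,-2,-4)
replace slot 3: 2·(1+(-2)) − (-4) = 2 → (1,-2,2)
replace slot 2: 2·(1+2) − (-2) = 8 → (1,8,2)

1,8,2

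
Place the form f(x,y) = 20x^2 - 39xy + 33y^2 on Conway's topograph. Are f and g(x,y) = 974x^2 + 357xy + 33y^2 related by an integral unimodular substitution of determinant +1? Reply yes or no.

D₁ = -1119, D₂ = -1119
f: translate: b→1 (≡-39 mod 40), so (20,-39,33)→(20,1,14)
f: flip: (20,1,14)→(14,-1,20)
f: reduced (well bottom): (14,-1,20) with a≤c, −a<b≤a
g: flip: (974,357,33)→(33,-357,974)
g: translate: b→-27 (≡-357 mod 66), so (33,-357,974)→(33,-27,14)
g: flip: (33,-27,14)→(14,27,33)
g: translate: b→-1 (≡27 mod 28), so (14,27,33)→(14,-1,20)
g: reduced (well bottom): (14,-1,20) with a≤c, −a<b≤a
reduced forms (14, -1, 20) vs (14, -1, 20) ⇒ equivalent

yes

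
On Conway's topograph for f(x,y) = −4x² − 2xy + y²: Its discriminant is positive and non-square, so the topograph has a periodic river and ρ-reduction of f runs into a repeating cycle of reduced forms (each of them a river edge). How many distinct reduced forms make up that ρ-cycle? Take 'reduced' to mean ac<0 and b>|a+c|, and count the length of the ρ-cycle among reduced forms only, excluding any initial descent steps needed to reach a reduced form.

D = 20, ⌊√D⌋ = 4
descent: ρ → (1,4,-1)  [lands on river]
river: ρ → (-1,4,1)
ρ-cycle length = 2 (tail of 1 descent step not counted)

2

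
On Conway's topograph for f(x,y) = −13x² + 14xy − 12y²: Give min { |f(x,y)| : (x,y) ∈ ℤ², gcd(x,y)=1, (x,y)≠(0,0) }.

translate: b→12 (≡-14 mod 26), so (13,-14,12)→(13,12,11)
flip: (13,12,11)→(11,-12,13)
translate: b→10 (≡-12 mod 22), so (11,-12,13)→(11,10,12)
reduced (well bottom): (11,10,12) with a≤c, −a<b≤a
well minimum |f| = |-11| = 11 (negative-definite)

11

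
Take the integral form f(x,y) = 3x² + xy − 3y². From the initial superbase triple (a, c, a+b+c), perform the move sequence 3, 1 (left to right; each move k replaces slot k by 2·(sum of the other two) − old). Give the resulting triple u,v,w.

start (3,-3,1) = (f(1,0),f(0,1),f(1,1))
replace slot 3: 2·(3+(-3)) − 1 = -1 → (3,-3,-1)
replace slot 1: 2·((-3)+(-1)) − 3 = -11 → (-11,-3,-1)

-11,-3,-1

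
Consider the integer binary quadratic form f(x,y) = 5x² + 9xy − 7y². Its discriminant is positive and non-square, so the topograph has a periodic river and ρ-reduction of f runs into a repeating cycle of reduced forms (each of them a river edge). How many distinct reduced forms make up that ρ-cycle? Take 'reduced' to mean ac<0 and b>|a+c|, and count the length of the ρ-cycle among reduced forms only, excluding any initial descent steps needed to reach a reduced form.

D = 221, ⌊√D⌋ = 14
river: ρ → (-7,5,7)
river: ρ → (7,9,-5)
river: ρ → (-5,11,5)
river: ρ → (5,9,-7)
ρ-cycle length = 4 (tail of 0 descent steps not counted)

4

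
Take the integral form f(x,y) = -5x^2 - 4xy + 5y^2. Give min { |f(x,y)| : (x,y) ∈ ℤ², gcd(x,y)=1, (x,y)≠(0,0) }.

descent: ρ → (5,4,-5)  [lands on river]
river: ρ → (-5,6,4)
river: ρ → (4,10,-1)
river: ρ → (-1,10,4)
river: ρ → (4,6,-5)
river: ρ → (-5,4,5)
river: ρ → (5,6,-4)
river: ρ → (-4,10,1)
river: ρ → (1,10,-4)
river: ρ → (-4,6,5)
closes: descent 1, river 10
min |a| on river = 1

1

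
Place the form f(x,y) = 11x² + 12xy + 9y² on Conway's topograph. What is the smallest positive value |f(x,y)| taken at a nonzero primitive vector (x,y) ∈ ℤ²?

translate: b→-10 (≡12 mod 22), so (11,12,9)→(11,-10,8)
flip: (11,-10,8)→(8,10,11)
translate: b→-6 (≡10 mod 16), so (8,10,11)→(8,-6,9)
reduced (well bottom): (8,-6,9) with a≤c, −a<b≤a
well minimum = a = 8

8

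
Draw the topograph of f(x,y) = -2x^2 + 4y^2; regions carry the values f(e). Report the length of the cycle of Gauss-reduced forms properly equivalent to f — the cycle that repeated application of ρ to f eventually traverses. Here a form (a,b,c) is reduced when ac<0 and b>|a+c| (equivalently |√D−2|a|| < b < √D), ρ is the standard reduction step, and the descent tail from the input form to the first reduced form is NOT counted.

D = 32, ⌊√D⌋ = 5
descent: ρ → (4,0,-2)
descent: ρ → (-2,4,2)  [lands on river]
river: ρ → (2,4,-2)
ρ-cycle length = 2 (tail of 2 descent steps not counted)

2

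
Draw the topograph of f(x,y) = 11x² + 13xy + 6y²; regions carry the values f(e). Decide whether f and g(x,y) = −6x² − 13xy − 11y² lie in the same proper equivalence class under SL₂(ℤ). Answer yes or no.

D₁ = -95, D₂ = -95
f: translate: b→-9 (≡13 mod 22), so (11,13,6)→(11,-9,4)
f: flip: (11,-9,4)→(4,9,11)
f: translate: b→1 (≡9 mod 8), so (4,9,11)→(4,1,6)
f: reduced (well bottom): (4,1,6) with a≤c, −a<b≤a
g is negative-definite; reduce −g:
−g: translate: b→1 (≡13 mod 12), so (6,13,11)→(6,1,4)
−g: flip: (6,1,4)→(4,-1,6)
−g: reduced (well bottom): (4,-1,6) with a≤c, −a<b≤a
flip sign back: reduced form of g is (-4,1,-6)
reduced forms (4, 1, 6) vs (-4, 1, -6) ⇒ inequivalent

no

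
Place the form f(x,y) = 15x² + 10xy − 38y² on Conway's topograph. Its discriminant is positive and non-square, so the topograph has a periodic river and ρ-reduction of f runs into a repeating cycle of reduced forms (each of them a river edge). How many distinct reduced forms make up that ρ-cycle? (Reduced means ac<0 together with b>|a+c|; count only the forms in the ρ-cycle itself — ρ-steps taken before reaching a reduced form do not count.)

D = 2380, ⌊√D⌋ = 48
descent: ρ → (-38,-10,15)
descent: ρ → (15,40,-13)  [lands on river]
river: ρ → (-13,38,18)
river: ρ → (18,34,-17)
river: ρ → (-17,34,18)
river: ρ → (18,38,-13)
river: ρ → (-13,40,15)
river: ρ → (15,20,-33)
river: ρ → (-33,46,2)
river: ρ → (2,46,-33)
river: ρ → (-33,20,15)
ρ-cycle length = 10 (tail of 2 descent steps not counted)

10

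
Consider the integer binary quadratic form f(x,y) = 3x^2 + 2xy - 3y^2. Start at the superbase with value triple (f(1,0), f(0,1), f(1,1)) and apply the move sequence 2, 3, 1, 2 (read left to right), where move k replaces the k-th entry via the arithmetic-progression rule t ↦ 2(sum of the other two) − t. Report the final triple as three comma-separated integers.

start (3,-3,2) = (f(1,0),f(0,1),f(1,1))
replace slot 2: 2·(3+2) − (-3) = 13 → (3,13,2)
replace slot 3: 2·(3+13) − 2 = 30 → (3,13,30)
replace slot 1: 2·(13+30) − 3 = 83 → (83,13,30)
replace slot 2: 2·(83+30) − 13 = 213 → (83,213,30)

83,213,30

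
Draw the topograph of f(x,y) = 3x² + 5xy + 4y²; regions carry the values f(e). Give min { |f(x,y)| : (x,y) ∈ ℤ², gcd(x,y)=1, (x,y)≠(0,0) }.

translate: b→-1 (≡5 mod 6), so (3,5,4)→(3,-1,2)
flip: (3,-1,2)→(2,1,3)
reduced (well bottom): (2,1,3) with a≤c, −a<b≤a
well minimum = a = 2

2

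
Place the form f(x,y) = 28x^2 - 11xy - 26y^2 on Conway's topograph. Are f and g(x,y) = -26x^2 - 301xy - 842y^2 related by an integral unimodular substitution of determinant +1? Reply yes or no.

D₁ = 3033, D₂ = 3033
river cycle of f (length 38): (-26, 11, 28), (28, 45, -9), (-9, 45, 28), (28, 11, -26), (-26, 41, 13), (13, 37, -32), (-32, 27, 18), (18, 45, -14), (-14, 39, 27), (27, 15, -26), … (28 more)
river cycle of g (length 38): (-26, 11, 28), (28, 45, -9), (-9, 45, 28), (28, 11, -26), (-26, 41, 13), (13, 37, -32), (-32, 27, 18), (18, 45, -14), (-14, 39, 27), (27, 15, -26), … (28 more)
cycles coincide ⇒ equivalent

yes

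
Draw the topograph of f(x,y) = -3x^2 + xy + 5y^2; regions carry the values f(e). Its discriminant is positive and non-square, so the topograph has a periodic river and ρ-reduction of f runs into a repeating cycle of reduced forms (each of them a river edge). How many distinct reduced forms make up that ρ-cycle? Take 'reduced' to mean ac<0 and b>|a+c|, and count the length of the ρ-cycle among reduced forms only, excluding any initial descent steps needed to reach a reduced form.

D = 61, ⌊√D⌋ = 7
descent: ρ → (5,-1,-3)
descent: ρ → (-3,7,1)  [lands on river]
river: ρ → (1,7,-3)
river: ρ → (-3,5,3)
river: ρ → (3,7,-1)
river: ρ → (-1,7,3)
river: ρ → (3,5,-3)
ρ-cycle length = 6 (tail of 2 descent steps not counted)

6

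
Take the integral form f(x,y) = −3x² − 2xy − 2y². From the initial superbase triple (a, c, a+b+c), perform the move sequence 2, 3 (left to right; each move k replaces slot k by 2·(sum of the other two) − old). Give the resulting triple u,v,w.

start (-3,-2,-7) = (f(1,0),f(0,1),f(1,1))
replace slot 2: 2·((-3)+(-7)) − (-2) = -18 → (-3,-18,-7)
replace slot 3: 2·((-3)+(-18)) − (-7) = -35 → (-3,-18,-35)

-3,-18,-35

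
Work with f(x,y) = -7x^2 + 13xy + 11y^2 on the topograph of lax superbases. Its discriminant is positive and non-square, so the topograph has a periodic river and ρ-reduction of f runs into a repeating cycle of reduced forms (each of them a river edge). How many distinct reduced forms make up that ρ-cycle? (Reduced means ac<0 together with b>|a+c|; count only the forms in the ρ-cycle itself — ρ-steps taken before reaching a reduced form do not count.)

D = 477, ⌊√D⌋ = 21
river: ρ → (11,9,-9)
river: ρ → (-9,9,11)
river: ρ → (11,13,-7)
river: ρ → (-7,15,9)
river: ρ → (9,21,-1)
river: ρ → (-1,21,9)
river: ρ → (9,15,-7)
river: ρ → (-7,13,11)
ρ-cycle length = 8 (tail of 0 descent steps not counted)

8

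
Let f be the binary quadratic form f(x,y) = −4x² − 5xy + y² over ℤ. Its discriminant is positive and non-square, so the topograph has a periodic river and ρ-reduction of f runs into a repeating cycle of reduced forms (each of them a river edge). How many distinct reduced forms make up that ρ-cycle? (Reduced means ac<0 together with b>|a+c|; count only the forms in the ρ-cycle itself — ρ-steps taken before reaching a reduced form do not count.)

D = 41, ⌊√D⌋ = 6
descent: ρ → (1,5,-4)  [lands on river]
river: ρ → (-4,3,2)
river: ρ → (2,5,-2)
river: ρ → (-2,3,4)
river: ρ → (4,5,-1)
river: ρ → (-1,5,4)
river: ρ → (4,3,-2)
river: ρ → (-2,5,2)
river: ρ → (2,3,-4)
river: ρ → (-4,5,1)
ρ-cycle length = 10 (tail of 1 descent step not counted)

10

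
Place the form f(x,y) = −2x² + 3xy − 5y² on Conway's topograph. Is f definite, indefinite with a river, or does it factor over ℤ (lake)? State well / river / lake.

D = b²−4ac = 3² − 4·(-2)·(-5) = -31
D < 0 ⇒ definite ⇒ every region one sign ⇒ single well

well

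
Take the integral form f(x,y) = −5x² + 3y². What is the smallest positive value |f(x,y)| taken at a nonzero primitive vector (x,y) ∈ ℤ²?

descent: ρ → (3,6,-2)  [lands on river]
river: ρ → (-2,6,3)
closes: descent 1, river 2
min |a| on river = 2

2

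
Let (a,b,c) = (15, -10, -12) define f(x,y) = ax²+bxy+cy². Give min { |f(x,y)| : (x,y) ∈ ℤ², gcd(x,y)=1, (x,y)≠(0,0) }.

descent: ρ → (-12,10,15)  [lands on river]
river: ρ → (15,20,-7)
river: ρ → (-7,22,12)
river: ρ → (12,26,-3)
river: ρ → (-3,28,3)
river: ρ → (3,26,-12)
river: ρ → (-12,22,7)
river: ρ → (7,20,-15)
river: ρ → (-15,10,12)
river: ρ → (12,14,-13)
river: ρ → (-13,12,13)
river: ρ → (13,14,-12)
closes: descent 1, river 12
min |a| on river = 3

3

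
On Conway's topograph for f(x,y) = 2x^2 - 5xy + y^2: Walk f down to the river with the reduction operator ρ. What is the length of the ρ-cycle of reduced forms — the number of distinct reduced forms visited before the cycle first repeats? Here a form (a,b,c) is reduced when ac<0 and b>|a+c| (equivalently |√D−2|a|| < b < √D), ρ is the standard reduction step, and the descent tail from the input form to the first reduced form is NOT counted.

D = 17, ⌊√D⌋ = 4
descent: ρ → (1,3,-2)  [lands on river]
river: ρ → (-2,1,2)
river: ρ → (2,3,-1)
river: ρ → (-1,3,2)
river: ρ → (2,1,-2)
river: ρ → (-2,3,1)
ρ-cycle length = 6 (tail of 1 descent step not counted)

6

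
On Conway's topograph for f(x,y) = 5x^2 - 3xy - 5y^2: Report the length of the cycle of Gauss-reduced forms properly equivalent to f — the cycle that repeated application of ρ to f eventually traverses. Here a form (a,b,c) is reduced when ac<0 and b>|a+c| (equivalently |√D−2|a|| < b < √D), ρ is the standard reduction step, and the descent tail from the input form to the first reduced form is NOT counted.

D = 109, ⌊√D⌋ = 10
descent: ρ → (-5,3,5)  [lands on river]
river: ρ → (5,7,-3)
river: ρ → (-3,5,7)
river: ρ → (7,9,-1)
river: ρ → (-1,9,7)
river: ρ → (7,5,-3)
river: ρ → (-3,7,5)
river: ρ → (5,3,-5)
river: ρ → (-5,7,3)
river: ρ → (3,5,-7)
river: ρ → (-7,9,1)
river: ρ → (1,9,-7)
river: ρ → (-7,5,3)
river: ρ → (3,7,-5)
ρ-cycle length = 14 (tail of 1 descent step not counted)

14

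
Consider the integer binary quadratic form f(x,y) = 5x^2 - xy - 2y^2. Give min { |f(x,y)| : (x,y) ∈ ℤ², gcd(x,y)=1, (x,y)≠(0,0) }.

descent: ρ → (-2,5,2)  [lands on river]
river: ρ → (2,3,-4)
river: ρ → (-4,5,1)
river: ρ → (1,5,-4)
river: ρ → (-4,3,2)
river: ρ → (2,5,-2)
river: ρ → (-2,3,4)
river: ρ → (4,5,-1)
river: ρ → (-1,5,4)
river: ρ → (4,3,-2)
closes: descent 1, river 10
min |a| on river = 1

1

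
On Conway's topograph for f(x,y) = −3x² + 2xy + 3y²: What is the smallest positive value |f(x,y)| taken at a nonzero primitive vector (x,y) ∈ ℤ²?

river: ρ → (3,4,-2)
river: ρ → (-2,4,3)
river: ρ → (3,2,-3)
river: ρ → (-3,4,2)
river: ρ → (2,4,-3)
river: ρ → (-3,2,3)
closes: descent 0, river 6
min |a| on river = 2

2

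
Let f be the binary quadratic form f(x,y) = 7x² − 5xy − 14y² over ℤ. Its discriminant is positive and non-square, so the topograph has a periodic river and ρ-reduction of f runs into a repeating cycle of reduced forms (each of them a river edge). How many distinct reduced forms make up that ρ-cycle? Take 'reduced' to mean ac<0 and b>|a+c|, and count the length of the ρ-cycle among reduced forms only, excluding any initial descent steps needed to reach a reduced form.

D = 417, ⌊√D⌋ = 20
descent: ρ → (-14,5,7)
descent: ρ → (7,9,-12)  [lands on river]
river: ρ → (-12,15,4)
river: ρ → (4,17,-8)
river: ρ → (-8,15,6)
river: ρ → (6,9,-14)
river: ρ → (-14,19,1)
river: ρ → (1,19,-14)
river: ρ → (-14,9,6)
river: ρ → (6,15,-8)
river: ρ → (-8,17,4)
river: ρ → (4,15,-12)
river: ρ → (-12,9,7)
river: ρ → (7,19,-2)
river: ρ → (-2,17,16)
river: ρ → (16,15,-3)
river: ρ → (-3,15,16)
river: ρ → (16,17,-2)
river: ρ → (-2,19,7)
ρ-cycle length = 18 (tail of 2 descent steps not counted)

18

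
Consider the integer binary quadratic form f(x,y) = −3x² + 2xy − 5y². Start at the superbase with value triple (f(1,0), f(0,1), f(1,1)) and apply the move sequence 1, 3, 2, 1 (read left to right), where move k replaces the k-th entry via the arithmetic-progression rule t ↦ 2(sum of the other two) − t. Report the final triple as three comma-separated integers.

start (-3,-5,-6) = (f(1,0),f(0,1),f(1,1))
replace slot 1: 2·((-5)+(-6)) − (-3) = -19 → (-19,-5,-6)
replace slot 3: 2·((-19)+(-5)) − (-6) = -42 → (-19,-5,-42)
replace slot 2: 2·((-19)+(-42)) − (-5) = -117 → (-19,-117,-42)
replace slot 1: 2·((-117)+(-42)) − (-19) = -299 → (-299,-117,-42)

-299,-117,-42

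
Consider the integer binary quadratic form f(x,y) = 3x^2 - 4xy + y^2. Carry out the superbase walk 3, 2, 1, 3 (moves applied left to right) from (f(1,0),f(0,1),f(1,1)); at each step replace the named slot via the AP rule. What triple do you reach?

start (3,1,0) = (f(1,0),f(0,1),f(1,1))
replace slot 3: 2·(3+1) − 0 = 8 → (3,1,8)
replace slot 2: 2·(3+8) − 1 = 21 → (3,21,8)
replace slot 1: 2·(21+8) − 3 = 55 → (55,21,8)
replace slot 3: 2·(55+21) − 8 = 144 → (55,21,144)

55,21,144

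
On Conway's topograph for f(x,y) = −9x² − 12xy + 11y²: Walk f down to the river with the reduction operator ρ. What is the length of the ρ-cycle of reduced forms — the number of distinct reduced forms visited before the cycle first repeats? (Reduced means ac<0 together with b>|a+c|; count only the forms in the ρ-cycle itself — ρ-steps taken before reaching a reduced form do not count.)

D = 540, ⌊√D⌋ = 23
descent: ρ → (11,12,-9)  [lands on river]
river: ρ → (-9,6,14)
river: ρ → (14,22,-1)
river: ρ → (-1,22,14)
river: ρ → (14,6,-9)
river: ρ → (-9,12,11)
river: ρ → (11,10,-10)
river: ρ → (-10,10,11)
ρ-cycle length = 8 (tail of 1 descent step not counted)

8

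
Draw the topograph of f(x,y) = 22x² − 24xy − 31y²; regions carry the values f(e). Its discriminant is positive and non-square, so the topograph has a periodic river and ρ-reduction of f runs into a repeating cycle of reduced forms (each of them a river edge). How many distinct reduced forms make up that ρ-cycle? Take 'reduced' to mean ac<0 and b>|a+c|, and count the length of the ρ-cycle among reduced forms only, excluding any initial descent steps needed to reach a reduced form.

D = 3304, ⌊√D⌋ = 57
descent: ρ → (-31,24,22)  [lands on river]
river: ρ → (22,20,-33)
river: ρ → (-33,46,9)
river: ρ → (9,44,-38)
river: ρ → (-38,32,15)
river: ρ → (15,28,-42)
river: ρ → (-42,56,1)
river: ρ → (1,56,-42)
river: ρ → (-42,28,15)
river: ρ → (15,32,-38)
river: ρ → (-38,44,9)
river: ρ → (9,46,-33)
river: ρ → (-33,20,22)
river: ρ → (22,24,-31)
river: ρ → (-31,38,15)
river: ρ → (15,52,-10)
river: ρ → (-10,48,25)
river: ρ → (25,52,-6)
river: ρ → (-6,56,7)
river: ρ → (7,56,-6)
river: ρ → (-6,52,25)
river: ρ → (25,48,-10)
river: ρ → (-10,52,15)
river: ρ → (15,38,-31)
ρ-cycle length = 24 (tail of 1 descent step not counted)

24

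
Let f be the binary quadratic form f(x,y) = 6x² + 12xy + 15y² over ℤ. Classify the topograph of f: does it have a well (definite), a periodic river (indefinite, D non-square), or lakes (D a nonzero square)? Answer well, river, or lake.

D = b²−4ac = 12² − 4·6·15 = -216
D < 0 ⇒ definite ⇒ every region one sign ⇒ single well

well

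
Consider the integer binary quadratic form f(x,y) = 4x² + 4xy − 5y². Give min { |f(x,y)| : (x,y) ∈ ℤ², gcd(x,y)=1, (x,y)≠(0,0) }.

river: ρ → (-5,6,3)
river: ρ → (3,6,-5)
river: ρ → (-5,4,4)
river: ρ → (4,4,-5)
closes: descent 0, river 4
min |a| on river = 3

3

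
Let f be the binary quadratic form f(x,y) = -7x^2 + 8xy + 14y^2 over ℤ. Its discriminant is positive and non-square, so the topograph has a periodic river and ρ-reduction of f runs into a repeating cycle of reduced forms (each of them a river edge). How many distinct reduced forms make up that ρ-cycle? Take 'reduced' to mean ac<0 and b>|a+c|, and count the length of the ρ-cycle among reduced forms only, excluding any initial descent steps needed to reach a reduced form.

D = 456, ⌊√D⌋ = 21
river: ρ → (14,20,-1)
river: ρ → (-1,20,14)
river: ρ → (14,8,-7)
river: ρ → (-7,20,2)
river: ρ → (2,20,-7)
river: ρ → (-7,8,14)
ρ-cycle length = 6 (tail of 0 descent steps not counted)

6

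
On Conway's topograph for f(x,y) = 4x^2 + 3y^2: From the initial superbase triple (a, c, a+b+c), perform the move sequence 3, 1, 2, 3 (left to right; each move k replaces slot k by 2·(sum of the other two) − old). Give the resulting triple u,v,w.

start (4,3,7) = (f(1,0),f(0,1),f(1,1))
replace slot 3: 2·(4+3) − 7 = 7 → (4,3,7)
replace slot 1: 2·(3+7) − 4 = 16 → (16,3,7)
replace slot 2: 2·(16+7) − 3 = 43 → (16,43,7)
replace slot 3: 2·(16+43) − 7 = 111 → (16,43,111)

16,43,111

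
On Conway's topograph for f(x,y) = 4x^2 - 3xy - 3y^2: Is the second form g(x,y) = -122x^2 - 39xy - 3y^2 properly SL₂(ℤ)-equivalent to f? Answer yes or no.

D₁ = 57, D₂ = 57
river cycle of f (length 6): (-3, 3, 4), (4, 5, -2), (-2, 7, 1), (1, 7, -2), (-2, 5, 4), (4, 3, -3)
river cycle of g (length 6): (-3, 3, 4), (4, 5, -2), (-2, 7, 1), (1, 7, -2), (-2, 5, 4), (4, 3, -3)
cycles coincide ⇒ equivalent

yes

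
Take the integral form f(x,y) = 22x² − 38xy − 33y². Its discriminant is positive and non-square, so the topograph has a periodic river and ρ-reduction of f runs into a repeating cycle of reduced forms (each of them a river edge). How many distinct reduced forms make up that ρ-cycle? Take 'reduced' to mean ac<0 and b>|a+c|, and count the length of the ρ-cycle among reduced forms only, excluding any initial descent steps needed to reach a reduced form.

D = 4348, ⌊√D⌋ = 65
descent: ρ → (-33,38,22)  [lands on river]
river: ρ → (22,50,-21)
river: ρ → (-21,34,38)
river: ρ → (38,42,-17)
river: ρ → (-17,60,11)
river: ρ → (11,50,-42)
river: ρ → (-42,34,19)
river: ρ → (19,42,-34)
river: ρ → (-34,26,27)
river: ρ → (27,28,-33)
ρ-cycle length = 10 (tail of 1 descent step not counted)

10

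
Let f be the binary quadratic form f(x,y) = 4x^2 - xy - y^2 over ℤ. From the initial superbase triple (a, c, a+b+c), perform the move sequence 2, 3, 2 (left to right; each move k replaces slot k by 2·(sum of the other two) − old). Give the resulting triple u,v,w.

start (4,-1,2) = (f(1,0),f(0,1),f(1,1))
replace slot 2: 2·(4+2) − (-1) = 13 → (4,13,2)
replace slot 3: 2·(4+13) − 2 = 32 → (4,13,32)
replace slot 2: 2·(4+32) − 13 = 59 → (4,59,32)

4,59,32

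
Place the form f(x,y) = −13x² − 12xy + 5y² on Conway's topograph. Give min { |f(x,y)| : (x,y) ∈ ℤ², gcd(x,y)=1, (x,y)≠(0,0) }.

descent: ρ → (5,12,-13)  [lands on river]
river: ρ → (-13,14,4)
river: ρ → (4,18,-5)
river: ρ → (-5,12,13)
river: ρ → (13,14,-4)
river: ρ → (-4,18,5)
closes: descent 1, river 6
min |a| on river = 4

4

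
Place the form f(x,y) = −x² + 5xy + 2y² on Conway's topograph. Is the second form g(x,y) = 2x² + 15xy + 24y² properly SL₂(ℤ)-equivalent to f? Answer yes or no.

D₁ = 33, D₂ = 33
river cycle of f (length 4): (2, 3, -3), (-3, 3, 2), (2, 5, -1), (-1, 5, 2)
river cycle of g (length 4): (2, 3, -3), (-3, 3, 2), (2, 5, -1), (-1, 5, 2)
cycles coincide ⇒ equivalent

yes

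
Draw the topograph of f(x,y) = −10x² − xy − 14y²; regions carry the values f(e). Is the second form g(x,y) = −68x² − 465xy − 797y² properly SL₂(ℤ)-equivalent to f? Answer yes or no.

D₁ = -559, D₂ = -559
f is negative-definite; reduce −f:
−f: reduced (well bottom): (10,1,14) with a≤c, −a<b≤a
flip sign back: reduced form of f is (-10,-1,-14)
g is negative-definite; reduce −g:
−g: translate: b→57 (≡465 mod 136), so (68,465,797)→(68,57,14)
−g: flip: (68,57,14)→(14,-57,68)
−g: translate: b→-1 (≡-57 mod 28), so (14,-57,68)→(14,-1,10)
−g: flip: (14,-1,10)→(10,1,14)
−g: reduced (well bottom): (10,1,14) with a≤c, −a<b≤a
flip sign back: reduced form of g is (-10,-1,-14)
reduced forms (-10, -1, -14) vs (-10, -1, -14) ⇒ equivalent

yes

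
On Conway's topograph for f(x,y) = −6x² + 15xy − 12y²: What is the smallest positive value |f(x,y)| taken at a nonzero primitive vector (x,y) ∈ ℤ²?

translate: b→-3 (≡-15 mod 12), so (6,-15,12)→(6,-3,3)
flip: (6,-3,3)→(3,3,6)
reduced (well bottom): (3,3,6) with a≤c, −a<b≤a
well minimum |f| = |-3| = 3 (negative-definite)

3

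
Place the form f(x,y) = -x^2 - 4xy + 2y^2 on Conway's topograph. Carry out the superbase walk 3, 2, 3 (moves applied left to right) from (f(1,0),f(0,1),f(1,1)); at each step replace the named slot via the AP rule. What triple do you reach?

start (-1,2,-3) = (f(1,0),f(0,1),f(1,1))
replace slot 3: 2·((-1)+2) − (-3) = 5 → (-1,2,5)
replace slot 2: 2·((-1)+5) − 2 = 6 → (-1,6,5)
replace slot 3: 2·((-1)+6) − 5 = 5 → (-1,6,5)

-1,6,5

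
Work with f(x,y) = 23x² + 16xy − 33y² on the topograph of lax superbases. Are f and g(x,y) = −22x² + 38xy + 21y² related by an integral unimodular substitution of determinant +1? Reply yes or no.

D₁ = 3292, D₂ = 3292
river cycle of f (length 44): (-33, 50, 6), (6, 46, -49), (-49, 52, 3), (3, 56, -13), (-13, 48, 19), (19, 28, -33), (-33, 38, 14), (14, 46, -21), (-21, 38, 22), (22, 50, -9), … (34 more)
river cycle of g (length 44): (21, 46, -14), (-14, 38, 33), (33, 28, -19), (-19, 48, 13), (13, 56, -3), (-3, 52, 49), (49, 46, -6), (-6, 50, 33), (33, 16, -23), (-23, 30, 26), … (34 more)
cycles differ ⇒ inequivalent

no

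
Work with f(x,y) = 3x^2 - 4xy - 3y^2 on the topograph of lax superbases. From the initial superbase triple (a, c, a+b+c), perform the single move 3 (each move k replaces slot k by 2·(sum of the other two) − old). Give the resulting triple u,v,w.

start (3,-3,-4) = (f(1,0),f(0,1),f(1,1))
replace slot 3: 2·(3+(-3)) − (-4) = 4 → (3,-3,4)

3,-3,4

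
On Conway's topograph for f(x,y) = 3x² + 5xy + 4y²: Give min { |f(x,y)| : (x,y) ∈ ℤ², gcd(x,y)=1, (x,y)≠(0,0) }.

translate: b→-1 (≡5 mod 6), so (3,5,4)→(3,-1,2)
flip: (3,-1,2)→(2,1,3)
reduced (well bottom): (2,1,3) with a≤c, −a<b≤a
well minimum = a = 2

2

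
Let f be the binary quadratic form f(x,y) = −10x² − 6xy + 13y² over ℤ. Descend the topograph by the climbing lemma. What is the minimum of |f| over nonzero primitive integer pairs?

descent: ρ → (13,6,-10)  [lands on river]
river: ρ → (-10,14,9)
river: ρ → (9,22,-2)
river: ρ → (-2,22,9)
river: ρ → (9,14,-10)
river: ρ → (-10,6,13)
river: ρ → (13,20,-3)
river: ρ → (-3,22,6)
river: ρ → (6,14,-15)
river: ρ → (-15,16,5)
river: ρ → (5,14,-18)
river: ρ → (-18,22,1)
river: ρ → (1,22,-18)
river: ρ → (-18,14,5)
river: ρ → (5,16,-15)
river: ρ → (-15,14,6)
river: ρ → (6,22,-3)
river: ρ → (-3,20,13)
closes: descent 1, river 18
min |a| on river = 1

1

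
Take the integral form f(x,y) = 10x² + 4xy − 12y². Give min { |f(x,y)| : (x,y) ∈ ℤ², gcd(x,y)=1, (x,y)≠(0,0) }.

river: ρ → (-12,20,2)
river: ρ → (2,20,-12)
river: ρ → (-12,4,10)
river: ρ → (10,16,-6)
river: ρ → (-6,20,4)
river: ρ → (4,20,-6)
river: ρ → (-6,16,10)
river: ρ → (10,4,-12)
closes: descent 0, river 8
min |a| on river = 2

2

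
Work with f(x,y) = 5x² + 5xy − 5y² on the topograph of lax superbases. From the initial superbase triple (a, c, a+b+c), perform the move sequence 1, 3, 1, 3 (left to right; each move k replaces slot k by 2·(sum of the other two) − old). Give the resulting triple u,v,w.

start (5,-5,5) = (f(1,0),f(0,1),f(1,1))
replace slot 1: 2·((-5)+5) − 5 = -5 → (-5,-5,5)
replace slot 3: 2·((-5)+(-5)) − 5 = -25 → (-5,-5,-25)
replace slot 1: 2·((-5)+(-25)) − (-5) = -55 → (-55,-5,-25)
replace slot 3: 2·((-55)+(-5)) − (-25) = -95 → (-55,-5,-95)

-55,-5,-95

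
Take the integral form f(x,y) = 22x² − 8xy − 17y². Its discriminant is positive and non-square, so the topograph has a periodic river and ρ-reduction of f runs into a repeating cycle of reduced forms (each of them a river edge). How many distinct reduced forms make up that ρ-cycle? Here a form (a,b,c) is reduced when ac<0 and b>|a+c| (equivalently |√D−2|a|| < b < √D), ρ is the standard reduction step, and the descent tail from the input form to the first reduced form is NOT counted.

D = 1560, ⌊√D⌋ = 39
descent: ρ → (-17,8,22)  [lands on river]
river: ρ → (22,36,-3)
river: ρ → (-3,36,22)
river: ρ → (22,8,-17)
river: ρ → (-17,26,13)
river: ρ → (13,26,-17)
ρ-cycle length = 6 (tail of 1 descent step not counted)

6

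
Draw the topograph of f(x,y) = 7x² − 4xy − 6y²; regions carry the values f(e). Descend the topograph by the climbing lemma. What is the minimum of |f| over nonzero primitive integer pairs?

descent: ρ → (-6,4,7)  [lands on river]
river: ρ → (7,10,-3)
river: ρ → (-3,8,10)
river: ρ → (10,12,-1)
river: ρ → (-1,12,10)
river: ρ → (10,8,-3)
river: ρ → (-3,10,7)
river: ρ → (7,4,-6)
river: ρ → (-6,8,5)
river: ρ → (5,12,-2)
river: ρ → (-2,12,5)
river: ρ → (5,8,-6)
closes: descent 1, river 12
min |a| on river = 1

1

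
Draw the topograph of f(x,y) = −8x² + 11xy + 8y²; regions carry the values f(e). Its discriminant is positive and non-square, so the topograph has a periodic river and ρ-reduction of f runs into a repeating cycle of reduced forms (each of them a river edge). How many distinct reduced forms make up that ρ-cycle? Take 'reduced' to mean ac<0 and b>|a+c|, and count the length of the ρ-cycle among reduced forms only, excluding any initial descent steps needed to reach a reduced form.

D = 377, ⌊√D⌋ = 19
river: ρ → (8,5,-11)
river: ρ → (-11,17,2)
river: ρ → (2,19,-2)
river: ρ → (-2,17,11)
river: ρ → (11,5,-8)
river: ρ → (-8,11,8)
ρ-cycle length = 6 (tail of 0 descent steps not counted)

6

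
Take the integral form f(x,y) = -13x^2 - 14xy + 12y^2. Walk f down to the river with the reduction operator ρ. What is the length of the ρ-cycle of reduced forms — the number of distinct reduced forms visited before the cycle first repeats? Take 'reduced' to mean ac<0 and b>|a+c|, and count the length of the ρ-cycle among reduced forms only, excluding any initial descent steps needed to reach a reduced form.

D = 820, ⌊√D⌋ = 28
descent: ρ → (12,14,-13)  [lands on river]
river: ρ → (-13,12,13)
river: ρ → (13,14,-12)
river: ρ → (-12,10,15)
river: ρ → (15,20,-7)
river: ρ → (-7,22,12)
river: ρ → (12,26,-3)
river: ρ → (-3,28,3)
river: ρ → (3,26,-12)
river: ρ → (-12,22,7)
river: ρ → (7,20,-15)
river: ρ → (-15,10,12)
ρ-cycle length = 12 (tail of 1 descent step not counted)

12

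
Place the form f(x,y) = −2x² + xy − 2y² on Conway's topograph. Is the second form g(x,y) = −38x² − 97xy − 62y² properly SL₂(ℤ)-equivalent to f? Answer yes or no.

D₁ = -15, D₂ = -15
f is negative-definite; reduce −f:
−f: flip: (2,-1,2)→(2,1,2)
−f: reduced (well bottom): (2,1,2) with a≤c, −a<b≤a
flip sign back: reduced form of f is (-2,-1,-2)
g is negative-definite; reduce −g:
−g: translate: b→21 (≡97 mod 76), so (38,97,62)→(38,21,3)
−g: flip: (38,21,3)→(3,-21,38)
−g: translate: b→3 (≡-21 mod 6), so (3,-21,38)→(3,3,2)
−g: flip: (3,3,2)→(2,-3,3)
−g: translate: b→1 (≡-3 mod 4), so (2,-3,3)→(2,1,2)
−g: reduced (well bottom): (2,1,2) with a≤c, −a<b≤a
flip sign back: reduced form of g is (-2,-1,-2)
reduced forms (-2, -1, -2) vs (-2, -1, -2) ⇒ equivalent

yes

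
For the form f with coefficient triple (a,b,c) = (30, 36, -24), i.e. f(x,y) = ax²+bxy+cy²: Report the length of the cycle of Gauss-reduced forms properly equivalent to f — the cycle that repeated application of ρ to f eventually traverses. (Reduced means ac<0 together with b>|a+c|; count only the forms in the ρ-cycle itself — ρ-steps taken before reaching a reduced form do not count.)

D = 4176, ⌊√D⌋ = 64
river: ρ → (-24,60,6)
river: ρ → (6,60,-24)
river: ρ → (-24,36,30)
river: ρ → (30,24,-30)
river: ρ → (-30,36,24)
river: ρ → (24,60,-6)
river: ρ → (-6,60,24)
river: ρ → (24,36,-30)
river: ρ → (-30,24,30)
river: ρ → (30,36,-24)
ρ-cycle length = 10 (tail of 0 descent steps not counted)

10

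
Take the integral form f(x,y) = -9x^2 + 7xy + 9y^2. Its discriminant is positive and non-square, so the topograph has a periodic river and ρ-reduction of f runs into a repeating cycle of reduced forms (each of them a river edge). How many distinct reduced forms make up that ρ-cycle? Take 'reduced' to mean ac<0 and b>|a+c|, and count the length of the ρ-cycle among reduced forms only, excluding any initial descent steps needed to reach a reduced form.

D = 373, ⌊√D⌋ = 19
river: ρ → (9,11,-7)
river: ρ → (-7,17,3)
river: ρ → (3,19,-1)
river: ρ → (-1,19,3)
river: ρ → (3,17,-7)
river: ρ → (-7,11,9)
river: ρ → (9,7,-9)
river: ρ → (-9,11,7)
river: ρ → (7,17,-3)
river: ρ → (-3,19,1)
river: ρ → (1,19,-3)
river: ρ → (-3,17,7)
river: ρ → (7,11,-9)
river: ρ → (-9,7,9)
ρ-cycle length = 14 (tail of 0 descent steps not counted)

14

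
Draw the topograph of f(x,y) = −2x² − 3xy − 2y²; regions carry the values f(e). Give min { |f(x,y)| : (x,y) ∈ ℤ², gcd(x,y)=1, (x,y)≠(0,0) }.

translate: b→-1 (≡3 mod 4), so (2,3,2)→(2,-1,1)
flip: (2,-1,1)→(1,1,2)
reduced (well bottom): (1,1,2) with a≤c, −a<b≤a
well minimum |f| = |-1| = 1 (negative-definite)

1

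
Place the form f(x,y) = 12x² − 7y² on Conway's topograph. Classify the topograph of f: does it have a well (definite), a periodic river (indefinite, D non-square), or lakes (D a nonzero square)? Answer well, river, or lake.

D = b²−4ac = 0² − 4·12·(-7) = 336
D > 0 non-square ⇒ indefinite ⇒ periodic river

river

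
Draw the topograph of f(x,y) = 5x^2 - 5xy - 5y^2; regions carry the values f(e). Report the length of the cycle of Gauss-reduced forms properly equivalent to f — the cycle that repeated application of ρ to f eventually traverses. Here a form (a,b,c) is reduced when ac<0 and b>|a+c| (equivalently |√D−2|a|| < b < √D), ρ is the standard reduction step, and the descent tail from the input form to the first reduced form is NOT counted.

D = 125, ⌊√D⌋ = 11
descent: ρ → (-5,5,5)  [lands on river]
river: ρ → (5,5,-5)
ρ-cycle length = 2 (tail of 1 descent step not counted)

2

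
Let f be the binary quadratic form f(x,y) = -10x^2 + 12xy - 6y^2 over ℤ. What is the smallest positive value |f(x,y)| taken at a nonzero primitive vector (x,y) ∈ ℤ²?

translate: b→8 (≡-12 mod 20), so (10,-12,6)→(10,8,4)
flip: (10,8,4)→(4,-8,10)
translate: b→0 (≡-8 mod 8), so (4,-8,10)→(4,0,6)
reduced (well bottom): (4,0,6) with a≤c, −a<b≤a
well minimum |f| = |-4| = 4 (negative-definite)

4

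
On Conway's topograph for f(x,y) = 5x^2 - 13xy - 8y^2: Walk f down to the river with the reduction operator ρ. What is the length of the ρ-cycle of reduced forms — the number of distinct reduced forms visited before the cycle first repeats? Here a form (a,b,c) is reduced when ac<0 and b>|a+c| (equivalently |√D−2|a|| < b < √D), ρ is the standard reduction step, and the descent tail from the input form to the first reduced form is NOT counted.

D = 329, ⌊√D⌋ = 18
descent: ρ → (-8,13,5)  [lands on river]
river: ρ → (5,17,-2)
river: ρ → (-2,15,13)
river: ρ → (13,11,-4)
river: ρ → (-4,13,10)
river: ρ → (10,7,-7)
river: ρ → (-7,7,10)
river: ρ → (10,13,-4)
river: ρ → (-4,11,13)
river: ρ → (13,15,-2)
river: ρ → (-2,17,5)
river: ρ → (5,13,-8)
river: ρ → (-8,3,10)
river: ρ → (10,17,-1)
river: ρ → (-1,17,10)
river: ρ → (10,3,-8)
ρ-cycle length = 16 (tail of 1 descent step not counted)

16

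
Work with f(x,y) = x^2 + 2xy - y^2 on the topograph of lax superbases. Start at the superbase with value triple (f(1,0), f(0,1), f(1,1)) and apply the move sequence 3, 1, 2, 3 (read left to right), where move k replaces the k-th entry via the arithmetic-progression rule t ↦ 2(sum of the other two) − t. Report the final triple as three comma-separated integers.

start (1,-1,2) = (f(1,0),f(0,1),f(1,1))
replace slot 3: 2·(1+(-1)) − 2 = -2 → (1,-1,-2)
replace slot 1: 2·((-1)+(-2)) − 1 = -7 → (-7,-1,-2)
replace slot 2: 2·((-7)+(-2)) − (-1) = -17 → (-7,-17,-2)
replace slot 3: 2·((-7)+(-17)) − (-2) = -46 → (-7,-17,-46)

-7,-17,-46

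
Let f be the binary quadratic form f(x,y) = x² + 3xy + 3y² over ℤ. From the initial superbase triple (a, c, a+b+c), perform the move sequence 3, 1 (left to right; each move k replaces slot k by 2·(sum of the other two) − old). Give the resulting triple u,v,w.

start (1,3,7) = (f(1,0),f(0,1),f(1,1))
replace slot 3: 2·(1+3) − 7 = 1 → (1,3,1)
replace slot 1: 2·(3+1) − 1 = 7 → (7,3,1)

7,3,1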